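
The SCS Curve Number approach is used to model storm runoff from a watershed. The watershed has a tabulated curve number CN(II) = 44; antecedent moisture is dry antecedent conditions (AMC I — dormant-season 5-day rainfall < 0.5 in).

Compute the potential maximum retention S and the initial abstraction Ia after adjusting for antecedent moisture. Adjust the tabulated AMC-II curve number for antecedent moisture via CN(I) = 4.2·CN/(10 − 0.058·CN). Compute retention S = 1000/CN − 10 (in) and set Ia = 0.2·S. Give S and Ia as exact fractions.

S = 1000/33 in ≈ 30.303 in; Ia = 200/33 in ≈ 6.061 in

Dry (AMC I): CN(I) = 4.2·44/(10 − 0.058·44) = (924/5)/(931/125) = 3300/133 ≈ 24.812
Max retention: S = 1000/(3300/133) − 10 = 1000/33 in (≈ 30.303 in)
Ia = 0.2S: 0.2·30.303 = 6.061 in (exactly 200/33)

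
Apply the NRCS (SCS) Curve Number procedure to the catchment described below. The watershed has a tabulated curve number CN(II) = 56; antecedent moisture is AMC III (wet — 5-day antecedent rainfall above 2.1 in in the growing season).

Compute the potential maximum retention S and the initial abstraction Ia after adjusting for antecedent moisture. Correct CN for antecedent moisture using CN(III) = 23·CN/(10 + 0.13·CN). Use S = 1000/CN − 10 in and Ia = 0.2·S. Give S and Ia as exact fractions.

S = 550/161 in ≈ 3.416 in; Ia = 110/161 in ≈ 0.683 in

Adjust CN=56 to AMC III: 23·56/(10 + 0.13·56) → 1288 ÷ (432/25) = 4025/54 ≈ 74.537
S = 1000/(4025/54) − 10 = 550/161 in ≈ 3.416 in
Ia = 0.2S: 0.2·3.416 = 0.683 in (exactly 110/161)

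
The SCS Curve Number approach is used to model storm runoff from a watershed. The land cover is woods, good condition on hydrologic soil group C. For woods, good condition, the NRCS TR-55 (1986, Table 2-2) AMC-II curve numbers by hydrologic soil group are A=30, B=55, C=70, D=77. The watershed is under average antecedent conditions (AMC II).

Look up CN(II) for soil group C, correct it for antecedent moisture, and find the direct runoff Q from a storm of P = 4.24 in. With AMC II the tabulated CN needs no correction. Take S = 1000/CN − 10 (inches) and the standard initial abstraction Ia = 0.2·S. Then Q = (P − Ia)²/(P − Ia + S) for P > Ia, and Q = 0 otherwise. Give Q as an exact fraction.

Q = 175232/117425 in ≈ 1.492 in

NRCS table: woods, good condition, soil group C → CN(II) = 70
Average conditions: CN = 70 (no AMC adjustment).
S = 1000/70 − 10 = 30/7 in ≈ 4.286 in
Ia = 0.2·(30/7) = 6/7 in ≈ 0.857 in
P − Ia = 4.240 − 0.857 = 592/175 ≈ 3.383 in (> 0, runoff occurs)
Runoff Q = (P−Ia)²/(P−Ia+S) = (3.383)²/(3.383+4.286) = 175232/117425 ≈ 1.492 in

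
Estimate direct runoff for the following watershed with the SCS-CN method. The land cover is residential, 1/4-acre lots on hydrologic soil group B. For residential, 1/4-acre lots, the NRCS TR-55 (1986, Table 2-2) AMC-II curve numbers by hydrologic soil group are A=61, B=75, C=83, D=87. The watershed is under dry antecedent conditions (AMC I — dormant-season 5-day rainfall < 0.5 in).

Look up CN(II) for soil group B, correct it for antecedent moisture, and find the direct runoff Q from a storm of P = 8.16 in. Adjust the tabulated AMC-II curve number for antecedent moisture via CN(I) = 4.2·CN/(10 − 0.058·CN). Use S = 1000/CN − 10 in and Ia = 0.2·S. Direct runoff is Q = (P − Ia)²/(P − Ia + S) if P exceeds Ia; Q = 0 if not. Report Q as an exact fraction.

NRCS table: residential, 1/4-acre lots, soil group B → CN(II) = 75
Dry (AMC I): CN(I) = 4.2·75/(10 − 0.058·75) = 315/(113/20) = 6300/113 ≈ 55.752
Max retention: S = 1000/(6300/113) − 10 = 500/63 in (≈ 7.937 in)
Initial abstraction Ia = S/5 = (500/63)/5 = 100/63 ≈ 1.587 in
P − Ia = 8.160 − 1.587 = 10352/1575 ≈ 6.573 in (> 0, runoff occurs)
Q = (10352/1575)²/((10352/1575) + 500/63) = (107163904/2480625)/(22852/1575) = 26790976/8997975 in ≈ 2.977 in

Q = 26790976/8997975 in ≈ 2.977 in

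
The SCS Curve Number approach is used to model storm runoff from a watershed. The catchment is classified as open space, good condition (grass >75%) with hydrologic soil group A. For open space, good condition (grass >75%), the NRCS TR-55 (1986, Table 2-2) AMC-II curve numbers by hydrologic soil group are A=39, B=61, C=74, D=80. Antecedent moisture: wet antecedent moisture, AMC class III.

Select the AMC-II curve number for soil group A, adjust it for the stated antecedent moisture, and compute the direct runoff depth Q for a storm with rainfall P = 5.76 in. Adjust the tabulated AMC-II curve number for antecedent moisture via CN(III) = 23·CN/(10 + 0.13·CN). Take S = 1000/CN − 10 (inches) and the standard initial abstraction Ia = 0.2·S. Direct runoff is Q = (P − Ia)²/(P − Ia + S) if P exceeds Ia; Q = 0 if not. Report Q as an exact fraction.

Q = 608460889/352027650 in ≈ 1.728 in

NRCS table: open space, good condition (grass >75%), soil group A → CN(II) = 39
Adjust CN=39 to AMC III: 23·39/(10 + 0.13·39) → 897 ÷ (1507/100) = 89700/1507 ≈ 59.522
Max retention: S = 1000/(89700/1507) − 10 = 6100/897 in (≈ 6.800 in)
Ia = 0.2S: 0.2·6.800 = 1.360 in (exactly 1220/897)
Since P=5.760 > Ia=1.360: effective rainfall P−Ia = 98668/22425 in
Q = (98668/22425)²/((98668/22425) + 6100/897) = (9735374224/502880625)/(251168/22425) = 608460889/352027650 in ≈ 1.728 in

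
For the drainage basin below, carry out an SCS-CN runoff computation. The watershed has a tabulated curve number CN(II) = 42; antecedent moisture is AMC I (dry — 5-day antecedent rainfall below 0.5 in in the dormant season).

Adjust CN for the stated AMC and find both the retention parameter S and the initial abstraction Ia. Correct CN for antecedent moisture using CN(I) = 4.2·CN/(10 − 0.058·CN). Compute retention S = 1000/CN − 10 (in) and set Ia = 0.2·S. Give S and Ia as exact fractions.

S = 14500/441 in ≈ 32.880 in; Ia = 2900/441 in ≈ 6.576 in

Dry (AMC I): CN(I) = 4.2·42/(10 − 0.058·42) = (882/5)/(1891/250) = 44100/1891 ≈ 23.321
S = 1000/(44100/1891) − 10 = 14500/441 in ≈ 32.880 in
Initial abstraction Ia = S/5 = (14500/441)/5 = 2900/441 ≈ 6.576 in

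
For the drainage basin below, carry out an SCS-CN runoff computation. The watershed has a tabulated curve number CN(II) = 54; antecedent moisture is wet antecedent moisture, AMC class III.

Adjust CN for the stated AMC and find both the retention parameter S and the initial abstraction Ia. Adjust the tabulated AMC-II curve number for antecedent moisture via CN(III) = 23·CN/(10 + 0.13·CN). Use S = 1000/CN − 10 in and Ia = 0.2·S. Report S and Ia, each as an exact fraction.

S = 100/27 in ≈ 3.704 in; Ia = 20/27 in ≈ 0.741 in

CN(III) from CN(II)=54: (23·54)/(10 + 0.13·54) = 2700/37 ≈ 72.973
S = 1000/(2700/37) − 10 = 100/27 in ≈ 3.704 in
Initial abstraction Ia = S/5 = (100/27)/5 = 20/27 ≈ 0.741 in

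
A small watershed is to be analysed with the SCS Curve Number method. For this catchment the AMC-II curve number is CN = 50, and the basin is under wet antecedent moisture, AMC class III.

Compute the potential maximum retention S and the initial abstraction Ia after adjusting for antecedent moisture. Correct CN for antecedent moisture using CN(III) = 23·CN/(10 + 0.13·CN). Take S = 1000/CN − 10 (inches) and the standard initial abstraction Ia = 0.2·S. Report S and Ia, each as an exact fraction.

S = 100/23 in ≈ 4.348 in; Ia = 20/23 in ≈ 0.870 in

Wet (AMC III): CN(III) = 23·50/(10 + 0.13·50) = 1150/(33/2) = 2300/33 ≈ 69.697
Max retention: S = 1000/(2300/33) − 10 = 100/23 in (≈ 4.348 in)
Ia = 0.2·(100/23) = 20/23 in ≈ 0.870 in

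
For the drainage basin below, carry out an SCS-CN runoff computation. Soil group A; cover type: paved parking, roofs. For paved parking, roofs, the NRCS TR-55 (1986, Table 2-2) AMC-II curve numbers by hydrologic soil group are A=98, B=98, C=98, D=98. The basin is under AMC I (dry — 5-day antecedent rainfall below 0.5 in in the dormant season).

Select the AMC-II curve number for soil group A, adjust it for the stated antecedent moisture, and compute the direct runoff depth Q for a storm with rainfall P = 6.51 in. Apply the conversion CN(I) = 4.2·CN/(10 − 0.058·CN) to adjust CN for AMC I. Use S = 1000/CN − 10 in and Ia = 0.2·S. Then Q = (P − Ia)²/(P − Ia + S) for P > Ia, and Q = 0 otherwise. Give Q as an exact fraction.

Q = 435440294641/73046549100 in ≈ 5.961 in

NRCS table: paved parking, roofs, soil group A → CN(II) = 98
CN(I) from CN(II)=98: (4.2·98)/(10 − 0.058·98) = 102900/1079 ≈ 95.366
Retention S: 1000/CN − 10 with CN=95.366 → S = 500/1029 ≈ 0.486 in
Ia = 0.2·(500/1029) = 100/1029 in ≈ 0.097 in
Excess rainfall: 6.510 − 0.097 = 6.413 in; P > Ia so Q > 0
Q: (659879/102900)² ÷ (709879/102900) = 435440294641/73046549100 in (≈ 5.961 in)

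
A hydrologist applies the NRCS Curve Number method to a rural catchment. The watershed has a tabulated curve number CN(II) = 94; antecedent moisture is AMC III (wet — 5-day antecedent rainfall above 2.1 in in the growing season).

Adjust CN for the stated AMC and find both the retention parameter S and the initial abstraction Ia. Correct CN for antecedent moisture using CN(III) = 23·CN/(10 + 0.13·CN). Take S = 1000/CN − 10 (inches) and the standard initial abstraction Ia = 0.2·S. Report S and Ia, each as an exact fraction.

CN(III) from CN(II)=94: (23·94)/(10 + 0.13·94) = 108100/1111 ≈ 97.300
Max retention: S = 1000/(108100/1111) − 10 = 300/1081 in (≈ 0.278 in)
Initial abstraction Ia = S/5 = (300/1081)/5 = 60/1081 ≈ 0.056 in

S = 300/1081 in ≈ 0.278 in; Ia = 60/1081 in ≈ 0.056 in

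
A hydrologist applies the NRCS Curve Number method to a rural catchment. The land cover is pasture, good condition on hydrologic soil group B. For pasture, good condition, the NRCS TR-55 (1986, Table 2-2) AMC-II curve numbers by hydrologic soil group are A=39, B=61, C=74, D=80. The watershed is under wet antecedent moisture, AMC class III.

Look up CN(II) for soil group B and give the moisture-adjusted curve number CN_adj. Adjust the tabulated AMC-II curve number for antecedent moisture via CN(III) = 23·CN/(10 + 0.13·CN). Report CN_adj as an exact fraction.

CN_adj = 140300/1793 ≈ 78.249

NRCS table: pasture, good condition, soil group B → CN(II) = 61
Wet (AMC III): CN(III) = 23·61/(10 + 0.13·61) = 1403/(1793/100) = 140300/1793 ≈ 78.249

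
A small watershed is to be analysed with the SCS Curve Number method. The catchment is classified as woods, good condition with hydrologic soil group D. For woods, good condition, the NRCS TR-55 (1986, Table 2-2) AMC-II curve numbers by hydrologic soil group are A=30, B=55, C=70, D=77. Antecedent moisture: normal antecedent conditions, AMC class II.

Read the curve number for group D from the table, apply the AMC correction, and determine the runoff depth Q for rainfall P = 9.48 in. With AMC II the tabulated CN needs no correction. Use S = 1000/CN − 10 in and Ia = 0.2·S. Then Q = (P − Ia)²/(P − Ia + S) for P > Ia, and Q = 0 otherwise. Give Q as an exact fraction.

NRCS table: woods, good condition, soil group D → CN(II) = 77
CN(II) = 77; AMC II needs no correction.
Max retention: S = 1000/77 − 10 = 230/77 in (≈ 2.987 in)
Ia = 0.2·(230/77) = 46/77 in ≈ 0.597 in
Excess rainfall: 9.480 − 0.597 = 8.883 in; P > Ia so Q > 0
Q: (17099/1925)² ÷ (22849/1925) = 292375801/43984325 in (≈ 6.647 in)

Q = 292375801/43984325 in ≈ 6.647 in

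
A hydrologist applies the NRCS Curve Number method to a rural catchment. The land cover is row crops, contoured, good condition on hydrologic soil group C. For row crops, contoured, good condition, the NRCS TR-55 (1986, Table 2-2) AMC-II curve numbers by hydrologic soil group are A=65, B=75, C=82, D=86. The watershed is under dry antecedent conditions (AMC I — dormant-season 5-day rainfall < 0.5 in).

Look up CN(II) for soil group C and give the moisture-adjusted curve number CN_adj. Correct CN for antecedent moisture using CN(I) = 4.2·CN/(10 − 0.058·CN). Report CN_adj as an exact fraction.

CN_adj = 28700/437 ≈ 65.675

NRCS table: row crops, contoured, good condition, soil group C → CN(II) = 82
Dry (AMC I): CN(I) = 4.2·82/(10 − 0.058·82) = (1722/5)/(1311/250) = 28700/437 ≈ 65.675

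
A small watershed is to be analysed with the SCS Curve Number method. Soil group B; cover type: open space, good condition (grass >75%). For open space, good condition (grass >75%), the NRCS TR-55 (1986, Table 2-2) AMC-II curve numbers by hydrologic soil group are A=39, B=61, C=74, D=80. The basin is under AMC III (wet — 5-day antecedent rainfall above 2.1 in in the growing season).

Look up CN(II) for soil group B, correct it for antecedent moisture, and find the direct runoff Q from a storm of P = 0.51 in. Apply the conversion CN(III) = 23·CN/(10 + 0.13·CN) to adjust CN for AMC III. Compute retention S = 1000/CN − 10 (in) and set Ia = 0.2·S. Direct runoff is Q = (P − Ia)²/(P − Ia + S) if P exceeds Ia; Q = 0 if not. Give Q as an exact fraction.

NRCS table: open space, good condition (grass >75%), soil group B → CN(II) = 61
Adjust CN=61 to AMC III: 23·61/(10 + 0.13·61) → 1403 ÷ (1793/100) = 140300/1793 ≈ 78.249
S = 1000/(140300/1793) − 10 = 3900/1403 in ≈ 2.780 in
Ia = 0.2S: 0.2·2.780 = 0.556 in (exactly 780/1403)
P = 0.510 ≤ Ia = 0.556 in: entire storm abstracted, Q = 0.

Q = 0 in ≈ 0.000 in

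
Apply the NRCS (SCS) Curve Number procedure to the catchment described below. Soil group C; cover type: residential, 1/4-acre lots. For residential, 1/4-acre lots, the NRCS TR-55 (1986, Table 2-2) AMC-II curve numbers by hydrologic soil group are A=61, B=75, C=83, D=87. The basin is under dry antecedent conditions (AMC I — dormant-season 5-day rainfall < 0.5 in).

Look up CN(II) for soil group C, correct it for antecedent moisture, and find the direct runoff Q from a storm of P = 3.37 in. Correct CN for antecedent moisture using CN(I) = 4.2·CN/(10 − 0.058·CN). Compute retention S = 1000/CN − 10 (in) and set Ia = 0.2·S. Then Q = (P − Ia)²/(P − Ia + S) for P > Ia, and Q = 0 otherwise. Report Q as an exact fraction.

Q = 174215246881/220906251300 in ≈ 0.789 in

NRCS table: residential, 1/4-acre lots, soil group C → CN(II) = 83
CN(I) from CN(II)=83: (4.2·83)/(10 − 0.058·83) = 174300/2593 ≈ 67.219
S = 1000/(174300/2593) − 10 = 8500/1743 in ≈ 4.877 in
Initial abstraction Ia = S/5 = (8500/1743)/5 = 1700/1743 ≈ 0.975 in
Excess rainfall: 3.370 − 0.975 = 2.395 in; P > Ia so Q > 0
Runoff Q = (P−Ia)²/(P−Ia+S) = (2.395)²/(2.395+4.877) = 174215246881/220906251300 ≈ 0.789 in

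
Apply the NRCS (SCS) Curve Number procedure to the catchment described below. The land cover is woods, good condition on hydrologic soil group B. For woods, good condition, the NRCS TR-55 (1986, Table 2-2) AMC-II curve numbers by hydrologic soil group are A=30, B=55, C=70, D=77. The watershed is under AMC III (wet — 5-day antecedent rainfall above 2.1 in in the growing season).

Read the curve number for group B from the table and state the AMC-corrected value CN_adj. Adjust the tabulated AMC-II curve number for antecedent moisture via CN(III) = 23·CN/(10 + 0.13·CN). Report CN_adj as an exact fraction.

CN_adj = 25300/343 ≈ 73.761

NRCS table: woods, good condition, soil group B → CN(II) = 55
Wet (AMC III): CN(III) = 23·55/(10 + 0.13·55) = 1265/(343/20) = 25300/343 ≈ 73.761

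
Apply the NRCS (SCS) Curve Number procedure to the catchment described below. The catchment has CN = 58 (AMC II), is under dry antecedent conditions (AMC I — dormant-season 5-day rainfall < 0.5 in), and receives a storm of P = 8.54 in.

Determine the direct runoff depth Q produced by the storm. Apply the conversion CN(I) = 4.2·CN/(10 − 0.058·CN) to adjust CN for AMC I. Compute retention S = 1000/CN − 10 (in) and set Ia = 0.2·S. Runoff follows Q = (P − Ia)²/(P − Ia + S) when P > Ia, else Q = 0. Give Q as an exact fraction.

Q = 54508689/46955350 in ≈ 1.161 in

Adjust CN=58 to AMC I: 4.2·58/(10 − 0.058·58) → (1218/5) ÷ (1659/250) = 2900/79 ≈ 36.709
Max retention: S = 1000/(2900/79) − 10 = 500/29 in (≈ 17.241 in)
Ia = 0.2·(500/29) = 100/29 in ≈ 3.448 in
Since P=8.540 > Ia=3.448: effective rainfall P−Ia = 7383/1450 in
Q: (7383/1450)² ÷ (32383/1450) = 54508689/46955350 in (≈ 1.161 in)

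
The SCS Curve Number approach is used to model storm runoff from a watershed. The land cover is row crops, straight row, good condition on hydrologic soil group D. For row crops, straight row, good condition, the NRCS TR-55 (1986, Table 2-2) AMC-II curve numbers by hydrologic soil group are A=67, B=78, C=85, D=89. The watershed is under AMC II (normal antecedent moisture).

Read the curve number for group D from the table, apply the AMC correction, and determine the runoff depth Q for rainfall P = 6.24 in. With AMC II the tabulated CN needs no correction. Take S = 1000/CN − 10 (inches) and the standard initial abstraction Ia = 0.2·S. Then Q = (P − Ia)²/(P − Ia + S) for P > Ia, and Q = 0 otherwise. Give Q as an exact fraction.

NRCS table: row crops, straight row, good condition, soil group D → CN(II) = 89
CN(II) = 89; AMC II needs no correction.
S = 1000/89 − 10 = 110/89 in ≈ 1.236 in
Ia = 0.2·(110/89) = 22/89 in ≈ 0.247 in
P − Ia = 6.240 − 0.247 = 13334/2225 ≈ 5.993 in (> 0, runoff occurs)
Q = (13334/2225)²/((13334/2225) + 110/89) = (177795556/4950625)/(16084/2225) = 44448889/8946725 in ≈ 4.968 in

Q = 44448889/8946725 in ≈ 4.968 in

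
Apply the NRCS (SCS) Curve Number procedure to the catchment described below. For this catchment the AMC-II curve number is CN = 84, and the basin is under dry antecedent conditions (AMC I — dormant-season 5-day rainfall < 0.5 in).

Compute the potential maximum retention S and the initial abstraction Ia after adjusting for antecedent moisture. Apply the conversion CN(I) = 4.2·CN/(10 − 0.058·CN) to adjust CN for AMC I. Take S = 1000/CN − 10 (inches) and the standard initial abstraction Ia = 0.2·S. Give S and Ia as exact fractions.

Dry (AMC I): CN(I) = 4.2·84/(10 − 0.058·84) = (1764/5)/(641/125) = 44100/641 ≈ 68.799
S = 1000/(44100/641) − 10 = 2000/441 in ≈ 4.535 in
Ia = 0.2·(2000/441) = 400/441 in ≈ 0.907 in

S = 2000/441 in ≈ 4.535 in; Ia = 400/441 in ≈ 0.907 in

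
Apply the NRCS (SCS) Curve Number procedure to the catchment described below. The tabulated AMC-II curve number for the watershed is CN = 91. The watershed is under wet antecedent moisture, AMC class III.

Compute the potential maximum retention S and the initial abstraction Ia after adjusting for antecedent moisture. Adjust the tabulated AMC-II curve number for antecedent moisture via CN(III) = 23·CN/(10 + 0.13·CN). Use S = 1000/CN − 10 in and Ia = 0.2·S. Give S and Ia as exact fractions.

S = 900/2093 in ≈ 0.430 in; Ia = 180/2093 in ≈ 0.086 in

CN(III) from CN(II)=91: (23·91)/(10 + 0.13·91) = 209300/2183 ≈ 95.877
Max retention: S = 1000/(209300/2183) − 10 = 900/2093 in (≈ 0.430 in)
Ia = 0.2·(900/2093) = 180/2093 in ≈ 0.086 in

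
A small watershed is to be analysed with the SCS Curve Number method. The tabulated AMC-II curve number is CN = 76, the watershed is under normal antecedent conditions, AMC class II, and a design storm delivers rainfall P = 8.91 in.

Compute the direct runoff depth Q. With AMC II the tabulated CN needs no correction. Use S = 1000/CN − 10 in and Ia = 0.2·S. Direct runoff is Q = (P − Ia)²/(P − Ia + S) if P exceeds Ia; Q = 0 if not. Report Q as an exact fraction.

Q = 82467147/13761700 in ≈ 5.993 in

AMC II — tabulated CN = 76 applies directly.
Max retention: S = 1000/76 − 10 = 60/19 in (≈ 3.158 in)
Initial abstraction Ia = S/5 = (60/19)/5 = 12/19 ≈ 0.632 in
P − Ia = 8.910 − 0.632 = 15729/1900 ≈ 8.278 in (> 0, runoff occurs)
Runoff Q = (P−Ia)²/(P−Ia+S) = (8.278)²/(8.278+3.158) = 82467147/13761700 ≈ 5.993 in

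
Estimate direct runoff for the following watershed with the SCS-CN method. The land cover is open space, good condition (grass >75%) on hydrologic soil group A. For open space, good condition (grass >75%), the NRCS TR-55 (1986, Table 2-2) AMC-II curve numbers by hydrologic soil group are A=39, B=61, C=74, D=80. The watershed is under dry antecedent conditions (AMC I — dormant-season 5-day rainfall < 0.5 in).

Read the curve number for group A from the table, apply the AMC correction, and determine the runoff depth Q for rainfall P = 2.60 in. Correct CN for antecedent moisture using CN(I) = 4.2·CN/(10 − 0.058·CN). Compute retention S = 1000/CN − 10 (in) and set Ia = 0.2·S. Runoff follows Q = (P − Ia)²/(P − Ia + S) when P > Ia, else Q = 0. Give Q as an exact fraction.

Q = 0 in ≈ 0.000 in

NRCS table: open space, good condition (grass >75%), soil group A → CN(II) = 39
Dry (AMC I): CN(I) = 4.2·39/(10 − 0.058·39) = (819/5)/(3869/500) = 81900/3869 ≈ 21.168
Max retention: S = 1000/(81900/3869) − 10 = 30500/819 in (≈ 37.241 in)
Ia = 0.2·(30500/819) = 6100/819 in ≈ 7.448 in
P = 2.600 ≤ Ia = 7.448 in: entire storm abstracted, Q = 0.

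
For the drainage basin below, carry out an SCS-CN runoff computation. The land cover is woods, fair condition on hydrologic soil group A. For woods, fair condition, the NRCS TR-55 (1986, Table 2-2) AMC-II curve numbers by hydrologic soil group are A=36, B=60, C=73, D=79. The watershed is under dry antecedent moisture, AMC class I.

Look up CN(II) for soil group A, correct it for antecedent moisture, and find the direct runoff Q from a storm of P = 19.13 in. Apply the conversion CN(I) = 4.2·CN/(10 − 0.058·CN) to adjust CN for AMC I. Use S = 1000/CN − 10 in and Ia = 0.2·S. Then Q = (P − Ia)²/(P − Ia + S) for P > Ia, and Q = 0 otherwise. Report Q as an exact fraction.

NRCS table: woods, fair condition, soil group A → CN(II) = 36
CN(I) from CN(II)=36: (4.2·36)/(10 − 0.058·36) = 18900/989 ≈ 19.110
S = 1000/(18900/989) − 10 = 8000/189 in ≈ 42.328 in
Ia = 0.2S: 0.2·42.328 = 8.466 in (exactly 1600/189)
Excess rainfall: 19.130 − 8.466 = 10.664 in; P > Ia so Q > 0
Runoff Q = (P−Ia)²/(P−Ia+S) = (10.664)²/(10.664+42.328) = 40625224249/18929427300 ≈ 2.146 in

Q = 40625224249/18929427300 in ≈ 2.146 in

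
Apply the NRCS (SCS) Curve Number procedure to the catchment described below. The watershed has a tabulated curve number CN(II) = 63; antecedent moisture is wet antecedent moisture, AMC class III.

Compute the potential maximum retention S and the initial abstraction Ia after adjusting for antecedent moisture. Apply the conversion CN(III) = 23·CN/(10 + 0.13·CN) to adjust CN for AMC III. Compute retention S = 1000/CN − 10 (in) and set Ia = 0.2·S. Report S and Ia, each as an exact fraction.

S = 3700/1449 in ≈ 2.553 in; Ia = 740/1449 in ≈ 0.511 in

Adjust CN=63 to AMC III: 23·63/(10 + 0.13·63) → 1449 ÷ (1819/100) = 144900/1819 ≈ 79.659
Max retention: S = 1000/(144900/1819) − 10 = 3700/1449 in (≈ 2.553 in)
Initial abstraction Ia = S/5 = (3700/1449)/5 = 740/1449 ≈ 0.511 in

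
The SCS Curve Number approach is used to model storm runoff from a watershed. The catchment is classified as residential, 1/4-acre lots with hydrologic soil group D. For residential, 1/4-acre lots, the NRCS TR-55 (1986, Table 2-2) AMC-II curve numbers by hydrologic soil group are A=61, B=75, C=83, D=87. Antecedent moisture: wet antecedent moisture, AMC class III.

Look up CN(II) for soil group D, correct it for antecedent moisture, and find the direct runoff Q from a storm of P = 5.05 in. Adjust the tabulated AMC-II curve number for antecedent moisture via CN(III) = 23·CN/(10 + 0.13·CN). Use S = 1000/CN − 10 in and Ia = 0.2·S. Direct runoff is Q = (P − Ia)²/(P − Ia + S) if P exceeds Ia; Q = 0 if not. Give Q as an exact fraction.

NRCS table: residential, 1/4-acre lots, soil group D → CN(II) = 87
Wet (AMC III): CN(III) = 23·87/(10 + 0.13·87) = 2001/(2131/100) = 200100/2131 ≈ 93.900
Max retention: S = 1000/(200100/2131) − 10 = 1300/2001 in (≈ 0.650 in)
Initial abstraction Ia = S/5 = (1300/2001)/5 = 260/2001 ≈ 0.130 in
P − Ia = 5.050 − 0.130 = 196901/40020 ≈ 4.920 in (> 0, runoff occurs)
Q = (196901/40020)²/((196901/40020) + 1300/2001) = (38770003801/1601600400)/(222901/40020) = 38770003801/8920498020 in ≈ 4.346 in

Q = 38770003801/8920498020 in ≈ 4.346 in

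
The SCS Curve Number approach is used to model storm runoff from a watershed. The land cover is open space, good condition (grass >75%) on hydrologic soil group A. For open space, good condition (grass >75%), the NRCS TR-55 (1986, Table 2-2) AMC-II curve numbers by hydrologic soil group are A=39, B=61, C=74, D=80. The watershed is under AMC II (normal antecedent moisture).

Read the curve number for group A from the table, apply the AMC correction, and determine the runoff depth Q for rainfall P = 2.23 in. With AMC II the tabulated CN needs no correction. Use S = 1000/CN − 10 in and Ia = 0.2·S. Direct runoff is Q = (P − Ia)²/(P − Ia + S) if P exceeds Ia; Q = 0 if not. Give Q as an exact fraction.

Q = 0 in ≈ 0.000 in

NRCS table: open space, good condition (grass >75%), soil group A → CN(II) = 39
Average conditions: CN = 39 (no AMC adjustment).
S = 1000/39 − 10 = 610/39 in ≈ 15.641 in
Ia = 0.2S: 0.2·15.641 = 3.128 in (exactly 122/39)
P = 2.230 ≤ Ia = 3.128 in: entire storm abstracted, Q = 0.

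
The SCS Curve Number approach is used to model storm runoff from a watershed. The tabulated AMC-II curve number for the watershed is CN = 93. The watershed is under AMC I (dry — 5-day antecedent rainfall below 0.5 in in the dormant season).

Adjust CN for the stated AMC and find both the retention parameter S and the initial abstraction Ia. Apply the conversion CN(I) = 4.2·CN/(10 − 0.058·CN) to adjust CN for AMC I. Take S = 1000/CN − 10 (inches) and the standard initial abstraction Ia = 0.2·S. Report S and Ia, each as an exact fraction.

Adjust CN=93 to AMC I: 4.2·93/(10 − 0.058·93) → (1953/5) ÷ (2303/500) = 27900/329 ≈ 84.802
Max retention: S = 1000/(27900/329) − 10 = 500/279 in (≈ 1.792 in)
Ia = 0.2·(500/279) = 100/279 in ≈ 0.358 in

S = 500/279 in ≈ 1.792 in; Ia = 100/279 in ≈ 0.358 in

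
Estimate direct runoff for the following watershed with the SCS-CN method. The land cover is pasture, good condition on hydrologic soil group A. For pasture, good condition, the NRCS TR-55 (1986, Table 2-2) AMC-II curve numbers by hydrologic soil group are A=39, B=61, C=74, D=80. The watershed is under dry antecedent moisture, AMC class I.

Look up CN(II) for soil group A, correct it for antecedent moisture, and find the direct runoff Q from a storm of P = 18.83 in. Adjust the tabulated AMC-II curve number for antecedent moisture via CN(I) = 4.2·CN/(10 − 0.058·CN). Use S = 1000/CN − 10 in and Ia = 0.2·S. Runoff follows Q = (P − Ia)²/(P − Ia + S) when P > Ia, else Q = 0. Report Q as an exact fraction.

Q = 868953959329/326140296300 in ≈ 2.664 in

NRCS table: pasture, good condition, soil group A → CN(II) = 39
CN(I) from CN(II)=39: (4.2·39)/(10 − 0.058·39) = 81900/3869 ≈ 21.168
Retention S: 1000/CN − 10 with CN=21.168 → S = 30500/819 ≈ 37.241 in
Ia = 0.2S: 0.2·37.241 = 7.448 in (exactly 6100/819)
Excess rainfall: 18.830 − 7.448 = 11.382 in; P > Ia so Q > 0
Q = (932177/81900)²/((932177/81900) + 30500/819) = (868953959329/6707610000)/(3982177/81900) = 868953959329/326140296300 in ≈ 2.664 in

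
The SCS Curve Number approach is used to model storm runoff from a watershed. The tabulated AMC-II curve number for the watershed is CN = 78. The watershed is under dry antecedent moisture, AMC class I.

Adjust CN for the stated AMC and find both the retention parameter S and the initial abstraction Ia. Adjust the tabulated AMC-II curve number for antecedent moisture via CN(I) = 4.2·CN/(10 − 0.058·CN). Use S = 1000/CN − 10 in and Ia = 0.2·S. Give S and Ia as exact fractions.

Dry (AMC I): CN(I) = 4.2·78/(10 − 0.058·78) = (1638/5)/(1369/250) = 81900/1369 ≈ 59.825
S = 1000/(81900/1369) − 10 = 5500/819 in ≈ 6.716 in
Ia = 0.2S: 0.2·6.716 = 1.343 in (exactly 1100/819)

S = 5500/819 in ≈ 6.716 in; Ia = 1100/819 in ≈ 1.343 in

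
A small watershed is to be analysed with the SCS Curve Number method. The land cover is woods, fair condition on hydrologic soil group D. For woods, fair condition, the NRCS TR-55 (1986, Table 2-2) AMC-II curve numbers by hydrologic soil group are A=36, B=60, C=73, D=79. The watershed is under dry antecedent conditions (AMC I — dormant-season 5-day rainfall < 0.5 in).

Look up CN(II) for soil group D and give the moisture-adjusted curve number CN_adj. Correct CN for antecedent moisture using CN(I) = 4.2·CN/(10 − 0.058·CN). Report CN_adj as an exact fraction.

CN_adj = 7900/129 ≈ 61.240

NRCS table: woods, fair condition, soil group D → CN(II) = 79
CN(I) from CN(II)=79: (4.2·79)/(10 − 0.058·79) = 7900/129 ≈ 61.240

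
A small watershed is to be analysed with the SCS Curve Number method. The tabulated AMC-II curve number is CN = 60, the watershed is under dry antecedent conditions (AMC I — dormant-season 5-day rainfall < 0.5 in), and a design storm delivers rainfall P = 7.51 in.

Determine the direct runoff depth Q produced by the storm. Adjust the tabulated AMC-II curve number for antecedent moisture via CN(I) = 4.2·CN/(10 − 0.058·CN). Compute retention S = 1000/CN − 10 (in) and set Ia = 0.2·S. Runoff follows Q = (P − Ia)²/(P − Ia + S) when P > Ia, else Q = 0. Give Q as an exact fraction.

CN(I) from CN(II)=60: (4.2·60)/(10 − 0.058·60) = 6300/163 ≈ 38.650
Max retention: S = 1000/(6300/163) − 10 = 1000/63 in (≈ 15.873 in)
Ia = 0.2·(1000/63) = 200/63 in ≈ 3.175 in
P − Ia = 7.510 − 3.175 = 27313/6300 ≈ 4.335 in (> 0, runoff occurs)
Q = (27313/6300)²/((27313/6300) + 1000/63) = (745999969/39690000)/(127313/6300) = 745999969/802071900 in ≈ 0.930 in

Q = 745999969/802071900 in ≈ 0.930 in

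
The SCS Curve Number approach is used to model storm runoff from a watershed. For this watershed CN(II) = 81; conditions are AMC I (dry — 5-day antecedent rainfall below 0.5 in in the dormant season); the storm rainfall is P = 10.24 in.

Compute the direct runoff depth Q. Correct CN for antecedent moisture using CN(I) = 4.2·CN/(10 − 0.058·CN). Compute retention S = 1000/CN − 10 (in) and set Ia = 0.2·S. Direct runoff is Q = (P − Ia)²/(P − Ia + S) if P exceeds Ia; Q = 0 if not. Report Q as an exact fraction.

Dry (AMC I): CN(I) = 4.2·81/(10 − 0.058·81) = (1701/5)/(2651/500) = 170100/2651 ≈ 64.164
S = 1000/(170100/2651) − 10 = 9500/1701 in ≈ 5.585 in
Ia = 0.2·(9500/1701) = 1900/1701 in ≈ 1.117 in
Since P=10.240 > Ia=1.117: effective rainfall P−Ia = 387956/42525 in
Q: (387956/42525)² ÷ (625456/42525) = 9406866121/1662344775 in (≈ 5.659 in)

Q = 9406866121/1662344775 in ≈ 5.659 in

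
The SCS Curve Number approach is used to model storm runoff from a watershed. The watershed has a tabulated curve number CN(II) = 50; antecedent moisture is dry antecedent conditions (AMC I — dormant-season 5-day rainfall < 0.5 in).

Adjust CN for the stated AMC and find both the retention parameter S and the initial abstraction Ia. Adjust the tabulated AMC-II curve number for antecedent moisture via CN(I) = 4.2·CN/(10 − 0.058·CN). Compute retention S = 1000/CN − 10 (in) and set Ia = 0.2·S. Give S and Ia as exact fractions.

S = 500/21 in ≈ 23.810 in; Ia = 100/21 in ≈ 4.762 in

Adjust CN=50 to AMC I: 4.2·50/(10 − 0.058·50) → 210 ÷ (71/10) = 2100/71 ≈ 29.577
Max retention: S = 1000/(2100/71) − 10 = 500/21 in (≈ 23.810 in)
Ia = 0.2S: 0.2·23.810 = 4.762 in (exactly 100/21)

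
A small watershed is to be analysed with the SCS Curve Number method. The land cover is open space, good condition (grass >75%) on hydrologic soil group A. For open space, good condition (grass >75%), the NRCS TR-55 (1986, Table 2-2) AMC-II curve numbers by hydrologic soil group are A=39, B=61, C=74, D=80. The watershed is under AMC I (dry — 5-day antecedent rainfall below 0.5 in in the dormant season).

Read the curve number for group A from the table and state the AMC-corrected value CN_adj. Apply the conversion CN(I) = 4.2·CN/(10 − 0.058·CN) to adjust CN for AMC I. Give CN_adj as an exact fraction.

CN_adj = 81900/3869 ≈ 21.168

NRCS table: open space, good condition (grass >75%), soil group A → CN(II) = 39
Adjust CN=39 to AMC I: 4.2·39/(10 − 0.058·39) → (819/5) ÷ (3869/500) = 81900/3869 ≈ 21.168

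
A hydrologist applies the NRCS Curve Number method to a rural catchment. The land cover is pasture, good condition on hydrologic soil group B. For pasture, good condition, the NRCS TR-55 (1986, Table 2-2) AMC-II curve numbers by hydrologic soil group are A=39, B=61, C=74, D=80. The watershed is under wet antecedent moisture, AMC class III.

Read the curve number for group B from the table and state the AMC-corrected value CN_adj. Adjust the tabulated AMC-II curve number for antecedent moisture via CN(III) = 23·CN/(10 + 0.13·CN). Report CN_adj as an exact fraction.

NRCS table: pasture, good condition, soil group B → CN(II) = 61
CN(III) from CN(II)=61: (23·61)/(10 + 0.13·61) = 140300/1793 ≈ 78.249

CN_adj = 140300/1793 ≈ 78.249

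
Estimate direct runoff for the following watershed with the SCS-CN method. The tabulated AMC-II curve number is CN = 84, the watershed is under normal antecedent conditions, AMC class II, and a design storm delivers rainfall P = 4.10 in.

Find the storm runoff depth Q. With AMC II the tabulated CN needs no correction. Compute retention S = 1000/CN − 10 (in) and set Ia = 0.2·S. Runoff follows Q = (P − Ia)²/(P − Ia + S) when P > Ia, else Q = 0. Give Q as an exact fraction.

Q = 609961/248010 in ≈ 2.459 in

AMC II — tabulated CN = 84 applies directly.
S = 1000/84 − 10 = 40/21 in ≈ 1.905 in
Ia = 0.2S: 0.2·1.905 = 0.381 in (exactly 8/21)
P − Ia = 4.100 − 0.381 = 781/210 ≈ 3.719 in (> 0, runoff occurs)
Q: (781/210)² ÷ (1181/210) = 609961/248010 in (≈ 2.459 in)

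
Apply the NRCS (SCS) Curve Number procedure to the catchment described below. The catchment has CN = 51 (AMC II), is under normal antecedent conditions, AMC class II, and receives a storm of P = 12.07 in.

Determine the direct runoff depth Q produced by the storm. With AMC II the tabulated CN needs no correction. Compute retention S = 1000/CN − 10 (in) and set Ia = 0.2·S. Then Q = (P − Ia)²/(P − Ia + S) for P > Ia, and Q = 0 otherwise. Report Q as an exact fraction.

Q = 2678787049/513860700 in ≈ 5.213 in

CN(II) = 51; AMC II needs no correction.
Retention S: 1000/CN − 10 with CN=51.000 → S = 490/51 ≈ 9.608 in
Ia = 0.2·(490/51) = 98/51 in ≈ 1.922 in
P − Ia = 12.070 − 1.922 = 51757/5100 ≈ 10.148 in (> 0, runoff occurs)
Q: (51757/5100)² ÷ (100757/5100) = 2678787049/513860700 in (≈ 5.213 in)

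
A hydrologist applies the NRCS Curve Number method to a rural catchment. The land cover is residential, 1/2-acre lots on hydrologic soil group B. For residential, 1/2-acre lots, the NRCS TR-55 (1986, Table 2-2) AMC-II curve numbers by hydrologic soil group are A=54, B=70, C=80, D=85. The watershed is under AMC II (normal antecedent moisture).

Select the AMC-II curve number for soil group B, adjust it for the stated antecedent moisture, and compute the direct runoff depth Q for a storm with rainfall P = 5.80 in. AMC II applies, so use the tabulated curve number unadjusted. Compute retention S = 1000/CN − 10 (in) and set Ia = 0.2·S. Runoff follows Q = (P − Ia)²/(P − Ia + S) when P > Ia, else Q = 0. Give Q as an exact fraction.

Q = 29929/11305 in ≈ 2.647 in

NRCS table: residential, 1/2-acre lots, soil group B → CN(II) = 70
Average conditions: CN = 70 (no AMC adjustment).
Retention S: 1000/CN − 10 with CN=70.000 → S = 30/7 ≈ 4.286 in
Ia = 0.2·(30/7) = 6/7 in ≈ 0.857 in
P − Ia = 5.800 − 0.857 = 173/35 ≈ 4.943 in (> 0, runoff occurs)
Q: (173/35)² ÷ (323/35) = 29929/11305 in (≈ 2.647 in)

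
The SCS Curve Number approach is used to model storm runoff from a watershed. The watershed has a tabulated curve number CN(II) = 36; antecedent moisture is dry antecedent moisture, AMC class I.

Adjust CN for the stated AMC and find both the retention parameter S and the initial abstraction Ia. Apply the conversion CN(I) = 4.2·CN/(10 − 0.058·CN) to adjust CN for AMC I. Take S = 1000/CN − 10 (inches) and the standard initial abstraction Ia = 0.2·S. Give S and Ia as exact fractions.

S = 8000/189 in ≈ 42.328 in; Ia = 1600/189 in ≈ 8.466 in

Adjust CN=36 to AMC I: 4.2·36/(10 − 0.058·36) → (756/5) ÷ (989/125) = 18900/989 ≈ 19.110
Retention S: 1000/CN − 10 with CN=19.110 → S = 8000/189 ≈ 42.328 in
Initial abstraction Ia = S/5 = (8000/189)/5 = 1600/189 ≈ 8.466 in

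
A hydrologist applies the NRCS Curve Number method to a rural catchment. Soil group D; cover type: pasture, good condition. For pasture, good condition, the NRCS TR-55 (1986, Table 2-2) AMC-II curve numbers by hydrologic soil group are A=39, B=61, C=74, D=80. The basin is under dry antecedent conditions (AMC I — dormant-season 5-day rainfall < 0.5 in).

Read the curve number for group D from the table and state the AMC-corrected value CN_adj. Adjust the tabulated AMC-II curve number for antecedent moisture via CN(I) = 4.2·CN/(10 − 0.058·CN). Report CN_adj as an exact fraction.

CN_adj = 4200/67 ≈ 62.687

NRCS table: pasture, good condition, soil group D → CN(II) = 80
CN(I) from CN(II)=80: (4.2·80)/(10 − 0.058·80) = 4200/67 ≈ 62.687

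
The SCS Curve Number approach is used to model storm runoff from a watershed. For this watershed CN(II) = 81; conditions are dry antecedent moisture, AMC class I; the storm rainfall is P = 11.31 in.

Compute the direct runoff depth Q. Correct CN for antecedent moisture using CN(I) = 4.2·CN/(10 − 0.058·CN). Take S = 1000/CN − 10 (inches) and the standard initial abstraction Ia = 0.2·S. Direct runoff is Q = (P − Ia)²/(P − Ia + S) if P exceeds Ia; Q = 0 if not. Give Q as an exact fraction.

Q = 3006169936561/456519653100 in ≈ 6.585 in

Adjust CN=81 to AMC I: 4.2·81/(10 − 0.058·81) → (1701/5) ÷ (2651/500) = 170100/2651 ≈ 64.164
S = 1000/(170100/2651) − 10 = 9500/1701 in ≈ 5.585 in
Initial abstraction Ia = S/5 = (9500/1701)/5 = 1900/1701 ≈ 1.117 in
P − Ia = 11.310 − 1.117 = 1733831/170100 ≈ 10.193 in (> 0, runoff occurs)
Q = (1733831/170100)²/((1733831/170100) + 9500/1701) = (3006169936561/28934010000)/(2683831/170100) = 3006169936561/456519653100 in ≈ 6.585 in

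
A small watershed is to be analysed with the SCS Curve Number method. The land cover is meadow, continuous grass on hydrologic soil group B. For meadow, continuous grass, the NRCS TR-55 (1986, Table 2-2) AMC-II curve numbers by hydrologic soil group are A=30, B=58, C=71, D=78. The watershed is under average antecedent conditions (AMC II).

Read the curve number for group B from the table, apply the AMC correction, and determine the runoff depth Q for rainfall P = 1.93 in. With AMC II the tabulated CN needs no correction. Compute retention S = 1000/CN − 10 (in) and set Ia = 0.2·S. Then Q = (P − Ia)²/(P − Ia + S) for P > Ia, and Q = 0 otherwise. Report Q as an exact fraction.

Q = 1951609/64951300 in ≈ 0.030 in

NRCS table: meadow, continuous grass, soil group B → CN(II) = 58
Average conditions: CN = 58 (no AMC adjustment).
Max retention: S = 1000/58 − 10 = 210/29 in (≈ 7.241 in)
Ia = 0.2·(210/29) = 42/29 in ≈ 1.448 in
Since P=1.930 > Ia=1.448: effective rainfall P−Ia = 1397/2900 in
Q: (1397/2900)² ÷ (22397/2900) = 1951609/64951300 in (≈ 0.030 in)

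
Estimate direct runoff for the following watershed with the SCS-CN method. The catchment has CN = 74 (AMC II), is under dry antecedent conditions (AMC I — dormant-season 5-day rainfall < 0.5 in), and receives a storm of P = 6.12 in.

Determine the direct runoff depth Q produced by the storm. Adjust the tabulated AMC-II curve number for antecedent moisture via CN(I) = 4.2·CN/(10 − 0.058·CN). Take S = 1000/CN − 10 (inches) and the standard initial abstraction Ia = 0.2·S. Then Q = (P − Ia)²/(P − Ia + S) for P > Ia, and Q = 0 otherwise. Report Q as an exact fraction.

CN(I) from CN(II)=74: (4.2·74)/(10 − 0.058·74) = 77700/1427 ≈ 54.450
Retention S: 1000/CN − 10 with CN=54.450 → S = 6500/777 ≈ 8.366 in
Initial abstraction Ia = S/5 = (6500/777)/5 = 1300/777 ≈ 1.673 in
Excess rainfall: 6.120 − 1.673 = 4.447 in; P > Ia so Q > 0
Runoff Q = (P−Ia)²/(P−Ia+S) = (4.447)²/(4.447+8.366) = 7461677161/4834513425 ≈ 1.543 in

Q = 7461677161/4834513425 in ≈ 1.543 in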